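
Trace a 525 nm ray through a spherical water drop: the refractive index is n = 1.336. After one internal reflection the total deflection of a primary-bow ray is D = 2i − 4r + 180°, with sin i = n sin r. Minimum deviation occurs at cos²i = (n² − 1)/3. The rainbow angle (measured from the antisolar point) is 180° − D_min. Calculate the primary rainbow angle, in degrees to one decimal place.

cos²i = (1.78490 − 1)/3 = 0.26163; i = arccos(0.51150) = 59.236°.
sin r = sin 59.236°/1.336 = 0.64318; r = 40.029°.
D_min = 2·59.236° − 4·40.029° + 180° = 138.356°.
Rainbow angle = 180° − D_min = 41.644°.

41.6°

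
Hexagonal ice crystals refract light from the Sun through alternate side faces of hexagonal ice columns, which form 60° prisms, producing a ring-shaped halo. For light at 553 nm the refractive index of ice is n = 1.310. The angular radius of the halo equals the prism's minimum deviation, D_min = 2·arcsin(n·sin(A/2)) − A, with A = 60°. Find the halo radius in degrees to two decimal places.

n·sin(A/2) = 1.310 × sin 30° = 1.310 × 0.5000 = 0.6550.
D_min = 2·arcsin(0.6550) − 60° = 2 × 40.920° − 60° = 21.839°.

21.84°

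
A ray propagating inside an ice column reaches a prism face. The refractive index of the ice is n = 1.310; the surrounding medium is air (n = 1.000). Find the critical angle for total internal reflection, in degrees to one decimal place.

49.8°

sin θ_c = n_air / n = 1.000 / 1.310 = 0.7634.
θ_c = arcsin(0.7634) = 49.76°.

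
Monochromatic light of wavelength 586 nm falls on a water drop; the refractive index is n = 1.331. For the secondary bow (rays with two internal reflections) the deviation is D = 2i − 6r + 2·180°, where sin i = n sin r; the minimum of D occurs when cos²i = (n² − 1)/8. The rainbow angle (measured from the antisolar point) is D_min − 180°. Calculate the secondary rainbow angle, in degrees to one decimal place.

50.4°

cos²i = (1.77156 − 1)/8 = 0.09645; i = arccos(0.31056) = 71.907°.
sin r = sin 71.907°/1.331 = 0.71417; r = 45.575°.
D_min = 2·71.907° − 6·45.575° + 360° = 230.365°.
Rainbow angle = D_min − 180° = 50.365°.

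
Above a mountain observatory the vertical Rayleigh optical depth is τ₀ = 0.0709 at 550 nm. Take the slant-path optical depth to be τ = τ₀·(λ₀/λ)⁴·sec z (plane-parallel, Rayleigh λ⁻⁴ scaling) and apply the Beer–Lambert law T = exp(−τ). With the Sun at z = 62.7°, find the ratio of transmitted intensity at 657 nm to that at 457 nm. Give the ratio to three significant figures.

Airmass: sec 62.7° = 2.1803.
τ(657 nm) = 0.0709 × (550/657)⁴ × 2.1803 = 0.0709 × 0.4911 × 2.1803 = 0.0759.
τ(457 nm) = 0.0709 × (550/457)⁴ × 2.1803 = 0.0709 × 2.0979 × 2.1803 = 0.3243.
T(657)/T(457) = exp(τ_B − τ_A) = exp(0.2484) = 1.2820.

1.28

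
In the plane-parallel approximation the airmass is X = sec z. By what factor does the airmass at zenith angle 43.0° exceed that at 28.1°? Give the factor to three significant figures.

1.21

X(43.0°)/X(28.1°) = sec 43.0° / sec 28.1° = cos 28.1° / cos 43.0° = 0.8821/0.7314 = 1.2062.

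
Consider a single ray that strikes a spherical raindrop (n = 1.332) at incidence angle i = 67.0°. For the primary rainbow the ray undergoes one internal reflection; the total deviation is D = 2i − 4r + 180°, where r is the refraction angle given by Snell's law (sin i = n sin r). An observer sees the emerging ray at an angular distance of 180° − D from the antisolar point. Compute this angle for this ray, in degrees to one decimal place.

sin r = sin 67.0° / 1.332 = 0.9205/1.332 = 0.6911; r = 43.71°.
D = 2·67.0° − 4·43.71° + 180° = 134.00° − 174.86° + 180° = 139.14°.
Angle from antisolar point = 180° − D = 40.86°.

40.9°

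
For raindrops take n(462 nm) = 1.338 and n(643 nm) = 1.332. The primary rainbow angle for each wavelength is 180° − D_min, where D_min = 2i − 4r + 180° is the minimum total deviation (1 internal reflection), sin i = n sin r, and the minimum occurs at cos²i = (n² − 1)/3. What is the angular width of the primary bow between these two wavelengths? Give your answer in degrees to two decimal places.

At 462 nm (n = 1.338): cos²i = 0.26341 → i = 59.120°, r = 39.899°, D_min = 138.643°, rainbow angle = 41.357°.
At 643 nm (n = 1.332): cos²i = 0.25807 → i = 59.469°, r = 40.290°, D_min = 137.776°, rainbow angle = 42.224°.
Angular width = |41.357° − 42.224°| = 0.867°.

0.87°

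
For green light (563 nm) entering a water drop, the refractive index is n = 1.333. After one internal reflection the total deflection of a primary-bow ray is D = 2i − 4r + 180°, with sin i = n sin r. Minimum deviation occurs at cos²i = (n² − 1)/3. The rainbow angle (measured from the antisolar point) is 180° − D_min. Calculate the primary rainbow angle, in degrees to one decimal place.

cos²i = (1.77689 − 1)/3 = 0.25896; i = arccos(0.50888) = 59.410°.
sin r = sin 59.410°/1.333 = 0.64579; r = 40.225°.
D_min = 2·59.410° − 4·40.225° + 180° = 137.922°.
Rainbow angle = 180° − D_min = 42.078°.

42.1°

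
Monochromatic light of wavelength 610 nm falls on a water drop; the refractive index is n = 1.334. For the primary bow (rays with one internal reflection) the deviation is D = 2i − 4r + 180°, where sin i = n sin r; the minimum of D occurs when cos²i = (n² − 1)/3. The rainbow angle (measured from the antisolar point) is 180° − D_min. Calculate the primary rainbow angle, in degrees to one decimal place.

cos²i = (1.77956 − 1)/3 = 0.25985; i = arccos(0.50976) = 59.352°.
sin r = sin 59.352°/1.334 = 0.64492; r = 40.159°.
D_min = 2·59.352° − 4·40.159° + 180° = 138.067°.
Rainbow angle = 180° − D_min = 41.933°.

41.9°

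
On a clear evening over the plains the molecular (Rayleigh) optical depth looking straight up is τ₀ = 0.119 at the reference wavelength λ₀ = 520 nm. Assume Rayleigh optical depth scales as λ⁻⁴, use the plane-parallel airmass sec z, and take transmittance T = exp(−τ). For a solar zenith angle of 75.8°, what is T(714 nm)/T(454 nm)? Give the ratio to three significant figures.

Airmass: sec 75.8° = 4.0765.
τ(714 nm) = 0.119 × (520/714)⁴ × 4.0765 = 0.119 × 0.2813 × 4.0765 = 0.1365.
τ(454 nm) = 0.119 × (520/454)⁴ × 4.0765 = 0.119 × 1.7210 × 4.0765 = 0.8349.
T(714)/T(454) = exp(τ_B − τ_A) = exp(0.6984) = 2.0105.

2.01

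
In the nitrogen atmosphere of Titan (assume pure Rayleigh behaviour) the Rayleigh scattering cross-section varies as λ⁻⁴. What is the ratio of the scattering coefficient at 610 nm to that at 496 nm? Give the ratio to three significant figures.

0.437

Rayleigh scattering ∝ λ⁻⁴, so the ratio of coefficients is the inverse fourth power of the wavelength ratio.
σ(610)/σ(496) = (496/610)⁴ = (0.8131)⁴ = 0.4371.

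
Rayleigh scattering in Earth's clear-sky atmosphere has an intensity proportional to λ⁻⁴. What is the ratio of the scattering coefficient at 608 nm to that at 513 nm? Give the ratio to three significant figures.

0.507

Rayleigh scattering ∝ λ⁻⁴, so the ratio of coefficients is the inverse fourth power of the wavelength ratio.
σ(608)/σ(513) = (513/608)⁴ = (0.8438)⁴ = 0.5068.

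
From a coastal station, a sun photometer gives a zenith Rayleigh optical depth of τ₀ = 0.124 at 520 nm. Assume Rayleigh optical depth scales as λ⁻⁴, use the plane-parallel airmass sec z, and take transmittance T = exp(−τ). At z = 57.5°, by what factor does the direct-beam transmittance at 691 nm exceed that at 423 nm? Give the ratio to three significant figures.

Airmass: sec 57.5° = 1.8612.
τ(691 nm) = 0.124 × (520/691)⁴ × 1.8612 = 0.124 × 0.3207 × 1.8612 = 0.0740.
τ(423 nm) = 0.124 × (520/423)⁴ × 1.8612 = 0.124 × 2.2838 × 1.8612 = 0.5271.
T(691)/T(423) = exp(τ_B − τ_A) = exp(0.4530) = 1.5731.

1.57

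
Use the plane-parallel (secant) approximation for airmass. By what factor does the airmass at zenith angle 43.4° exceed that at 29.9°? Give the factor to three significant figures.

X(43.4°)/X(29.9°) = sec 43.4° / sec 29.9° = cos 29.9° / cos 43.4° = 0.8669/0.7266 = 1.1931.

1.19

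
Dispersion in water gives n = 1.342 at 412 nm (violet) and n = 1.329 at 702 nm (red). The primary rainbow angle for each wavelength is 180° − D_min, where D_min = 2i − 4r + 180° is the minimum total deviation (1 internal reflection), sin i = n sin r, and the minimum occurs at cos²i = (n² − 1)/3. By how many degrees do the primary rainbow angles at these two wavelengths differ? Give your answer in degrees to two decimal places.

At 412 nm (n = 1.342): cos²i = 0.26699 → i = 58.888°, r = 39.641°, D_min = 139.213°, rainbow angle = 40.787°.
At 702 nm (n = 1.329): cos²i = 0.25541 → i = 59.643°, r = 40.487°, D_min = 137.337°, rainbow angle = 42.663°.
Angular width = |40.787° − 42.663°| = 1.876°.

1.88°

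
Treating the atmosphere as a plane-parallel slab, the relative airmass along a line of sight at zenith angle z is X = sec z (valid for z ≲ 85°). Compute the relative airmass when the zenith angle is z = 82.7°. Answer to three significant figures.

7.87

X = sec z = 1/cos 82.7° = 1/0.1271 = 7.8700.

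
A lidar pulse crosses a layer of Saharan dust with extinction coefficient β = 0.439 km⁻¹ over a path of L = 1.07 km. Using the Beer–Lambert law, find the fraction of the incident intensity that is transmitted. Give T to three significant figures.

0.625

τ = β·L = 0.439 × 1.07 = 0.4697.
T = exp(−0.4697) = 0.6252.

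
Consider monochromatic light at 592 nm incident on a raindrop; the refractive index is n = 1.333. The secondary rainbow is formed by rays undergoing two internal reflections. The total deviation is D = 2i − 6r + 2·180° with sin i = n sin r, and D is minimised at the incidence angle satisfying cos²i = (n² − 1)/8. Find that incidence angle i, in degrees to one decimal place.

71.8°

cos²i = (1.333² − 1)/8 = (1.77689 − 1)/8 = 0.09711.
cos i = 0.31163, so i = 71.843°.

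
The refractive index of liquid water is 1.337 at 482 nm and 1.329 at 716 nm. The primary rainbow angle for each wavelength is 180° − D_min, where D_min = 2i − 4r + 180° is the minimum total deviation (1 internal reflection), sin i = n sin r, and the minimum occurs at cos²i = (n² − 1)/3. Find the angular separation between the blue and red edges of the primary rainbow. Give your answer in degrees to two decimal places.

At 482 nm (n = 1.337): cos²i = 0.26252 → i = 59.178°, r = 39.964°, D_min = 138.500°, rainbow angle = 41.500°.
At 716 nm (n = 1.329): cos²i = 0.25541 → i = 59.643°, r = 40.487°, D_min = 137.337°, rainbow angle = 42.663°.
Angular width = |41.500° − 42.663°| = 1.163°.

1.16°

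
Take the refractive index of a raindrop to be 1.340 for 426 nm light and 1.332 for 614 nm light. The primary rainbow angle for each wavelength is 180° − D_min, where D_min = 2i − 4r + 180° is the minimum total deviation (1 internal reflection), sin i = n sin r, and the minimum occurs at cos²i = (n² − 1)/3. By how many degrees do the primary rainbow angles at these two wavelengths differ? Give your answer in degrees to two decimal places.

At 426 nm (n = 1.340): cos²i = 0.26520 → i = 59.004°, r = 39.770°, D_min = 138.929°, rainbow angle = 41.071°.
At 614 nm (n = 1.332): cos²i = 0.25807 → i = 59.469°, r = 40.290°, D_min = 137.776°, rainbow angle = 42.224°.
Angular width = |41.071° − 42.224°| = 1.153°.

1.15°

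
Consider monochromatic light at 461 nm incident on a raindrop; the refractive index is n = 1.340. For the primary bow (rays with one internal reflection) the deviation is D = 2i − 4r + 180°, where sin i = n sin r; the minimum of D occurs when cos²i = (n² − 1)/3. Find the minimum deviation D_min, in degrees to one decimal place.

cos²i = (1.79560 − 1)/3 = 0.26520; i = arccos(0.51498) = 59.004°.
sin r = sin 59.004°/1.340 = 0.63971; r = 39.770°.
D_min = 2·59.004° − 4·39.770° + 180° = 138.929°.

138.9°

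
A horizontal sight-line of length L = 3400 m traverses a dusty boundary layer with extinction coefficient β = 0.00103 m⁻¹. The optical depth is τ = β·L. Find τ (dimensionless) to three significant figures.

τ = β·L = 0.00103 × 3400 = 3.5020.

3.50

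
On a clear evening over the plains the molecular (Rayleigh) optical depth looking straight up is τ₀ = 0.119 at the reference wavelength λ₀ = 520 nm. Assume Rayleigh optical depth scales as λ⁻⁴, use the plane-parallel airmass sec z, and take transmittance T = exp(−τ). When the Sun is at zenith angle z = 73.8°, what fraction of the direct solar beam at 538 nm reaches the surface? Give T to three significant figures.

0.689

sec 73.8° = 3.5843.
τ = 0.119 × (520/538)⁴ × 3.5843 = 0.119 × 0.8727 × 3.5843 = 0.3723.
T = exp(−0.3723) = 0.6892.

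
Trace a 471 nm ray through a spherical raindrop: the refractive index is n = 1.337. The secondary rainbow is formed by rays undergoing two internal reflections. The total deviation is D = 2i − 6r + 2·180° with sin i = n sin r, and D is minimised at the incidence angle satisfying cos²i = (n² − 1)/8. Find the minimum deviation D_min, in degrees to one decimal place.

231.9°

cos²i = (1.78757 − 1)/8 = 0.09845; i = arccos(0.31376) = 71.714°.
sin r = sin 71.714°/1.337 = 0.71017; r = 45.249°.
D_min = 2·71.714° − 6·45.249° + 360° = 231.934°.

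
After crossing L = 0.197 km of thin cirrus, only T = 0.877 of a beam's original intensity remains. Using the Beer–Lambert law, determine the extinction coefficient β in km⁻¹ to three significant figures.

0.666 km⁻¹

Beer–Lambert: T = exp(−βL) ⇒ β = −ln(T)/L = −ln(0.877)/0.197 = 0.1312/0.197 = 0.6662 km⁻¹.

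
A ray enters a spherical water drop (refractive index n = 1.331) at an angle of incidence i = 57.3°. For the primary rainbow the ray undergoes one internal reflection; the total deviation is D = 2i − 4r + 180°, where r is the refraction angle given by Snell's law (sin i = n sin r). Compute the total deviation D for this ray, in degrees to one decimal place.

sin r = sin 57.3° / 1.331 = 0.8415/1.331 = 0.6322; r = 39.22°.
D = 2·57.3° − 4·39.22° + 180° = 114.60° − 156.86° + 180° = 137.74°.

137.7°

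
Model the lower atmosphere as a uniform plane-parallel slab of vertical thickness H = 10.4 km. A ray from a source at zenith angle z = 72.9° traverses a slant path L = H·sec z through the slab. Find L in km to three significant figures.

sec z = 1/cos 72.9° = 3.4009.
L = 10.4 × 3.4009 = 35.369 km.

35.4 km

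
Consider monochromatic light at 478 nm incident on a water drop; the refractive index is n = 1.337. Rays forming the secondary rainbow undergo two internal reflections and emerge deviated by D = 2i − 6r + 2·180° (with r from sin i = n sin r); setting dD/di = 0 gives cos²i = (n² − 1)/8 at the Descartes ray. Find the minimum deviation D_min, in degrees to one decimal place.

231.9°

cos²i = (1.78757 − 1)/8 = 0.09845; i = arccos(0.31376) = 71.714°.
sin r = sin 71.714°/1.337 = 0.71017; r = 45.249°.
D_min = 2·71.714° − 6·45.249° + 360° = 231.934°.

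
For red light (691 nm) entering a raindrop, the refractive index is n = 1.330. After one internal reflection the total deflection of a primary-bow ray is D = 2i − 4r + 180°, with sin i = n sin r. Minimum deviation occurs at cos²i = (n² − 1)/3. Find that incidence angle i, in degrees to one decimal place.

cos²i = (1.330² − 1)/3 = (1.76890 − 1)/3 = 0.25630.
cos i = 0.50626, so i = 59.585°.

59.6°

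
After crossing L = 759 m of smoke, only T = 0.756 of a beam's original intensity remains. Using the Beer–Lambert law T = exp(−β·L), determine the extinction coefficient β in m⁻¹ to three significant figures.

0.000369 m⁻¹

Beer–Lambert: T = exp(−βL) ⇒ β = −ln(T)/L = −ln(0.756)/759 = 0.2797/759 = 0.0003685 m⁻¹.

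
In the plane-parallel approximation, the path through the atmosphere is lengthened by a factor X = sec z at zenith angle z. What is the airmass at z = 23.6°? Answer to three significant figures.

X = sec z = 1/cos 23.6° = 1/0.9164 = 1.0913.

1.09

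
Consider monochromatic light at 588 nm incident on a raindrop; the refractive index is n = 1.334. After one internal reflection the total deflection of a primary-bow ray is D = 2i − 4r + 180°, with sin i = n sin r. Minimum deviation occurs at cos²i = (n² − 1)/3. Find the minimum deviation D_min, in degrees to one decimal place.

138.1°

cos²i = (1.77956 − 1)/3 = 0.25985; i = arccos(0.50976) = 59.352°.
sin r = sin 59.352°/1.334 = 0.64492; r = 40.159°.
D_min = 2·59.352° − 4·40.159° + 180° = 138.067°.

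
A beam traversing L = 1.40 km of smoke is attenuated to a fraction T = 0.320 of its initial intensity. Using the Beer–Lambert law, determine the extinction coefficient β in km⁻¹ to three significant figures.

0.814 km⁻¹

Beer–Lambert: T = exp(−βL) ⇒ β = −ln(T)/L = −ln(0.320)/1.40 = 1.1394/1.40 = 0.8139 km⁻¹.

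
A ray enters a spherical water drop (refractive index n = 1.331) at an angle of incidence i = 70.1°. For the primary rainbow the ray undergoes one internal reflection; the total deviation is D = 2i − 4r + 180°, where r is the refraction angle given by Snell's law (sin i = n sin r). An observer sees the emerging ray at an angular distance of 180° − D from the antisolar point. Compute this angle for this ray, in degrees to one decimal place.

39.6°

sin r = sin 70.1° / 1.331 = 0.9403/1.331 = 0.7065; r = 44.95°.
D = 2·70.1° − 4·44.95° + 180° = 140.20° − 179.79° + 180° = 140.41°.
Angle from antisolar point = 180° − D = 39.59°.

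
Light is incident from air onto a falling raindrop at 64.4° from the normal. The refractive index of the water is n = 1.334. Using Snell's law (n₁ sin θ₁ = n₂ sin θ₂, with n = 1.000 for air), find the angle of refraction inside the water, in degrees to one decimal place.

Snell: sin θ_r = sin θ_i / n = sin 64.4° / 1.334 = 0.9018 / 1.334 = 0.6760.
θ_r = arcsin(0.6760) = 42.53°.

42.5°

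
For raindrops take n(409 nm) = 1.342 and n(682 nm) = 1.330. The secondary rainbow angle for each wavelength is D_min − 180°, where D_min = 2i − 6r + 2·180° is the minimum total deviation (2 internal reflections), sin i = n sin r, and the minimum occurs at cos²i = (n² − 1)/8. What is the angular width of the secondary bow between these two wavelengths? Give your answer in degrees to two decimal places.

3.12°

At 409 nm (n = 1.342): cos²i = 0.10012 → i = 71.554°, r = 44.981°, D_min = 233.222°, rainbow angle = 53.222°.
At 682 nm (n = 1.330): cos²i = 0.09611 → i = 71.940°, r = 45.630°, D_min = 230.101°, rainbow angle = 50.101°.
Angular width = |53.222° − 50.101°| = 3.121°.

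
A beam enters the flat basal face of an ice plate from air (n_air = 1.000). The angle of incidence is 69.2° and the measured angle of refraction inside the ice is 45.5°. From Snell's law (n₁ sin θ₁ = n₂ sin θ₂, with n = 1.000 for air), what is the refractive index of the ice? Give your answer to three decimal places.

1.311

n = sin θ_i / sin θ_r = sin 69.2° / sin 45.5° = 0.9348 / 0.7133 = 1.3107.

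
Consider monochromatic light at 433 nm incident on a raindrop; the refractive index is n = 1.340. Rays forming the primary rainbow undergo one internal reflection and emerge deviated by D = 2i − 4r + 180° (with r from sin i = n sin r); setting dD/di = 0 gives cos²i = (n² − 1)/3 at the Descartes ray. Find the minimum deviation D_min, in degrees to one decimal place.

cos²i = (1.79560 − 1)/3 = 0.26520; i = arccos(0.51498) = 59.004°.
sin r = sin 59.004°/1.340 = 0.63971; r = 39.770°.
D_min = 2·59.004° − 4·39.770° + 180° = 138.929°.

138.9°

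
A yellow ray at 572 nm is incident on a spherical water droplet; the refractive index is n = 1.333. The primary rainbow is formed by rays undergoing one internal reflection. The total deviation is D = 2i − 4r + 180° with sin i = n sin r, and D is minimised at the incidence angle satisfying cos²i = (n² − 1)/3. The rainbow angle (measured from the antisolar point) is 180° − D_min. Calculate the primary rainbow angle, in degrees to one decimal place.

42.1°

cos²i = (1.77689 − 1)/3 = 0.25896; i = arccos(0.50888) = 59.410°.
sin r = sin 59.410°/1.333 = 0.64579; r = 40.225°.
D_min = 2·59.410° − 4·40.225° + 180° = 137.922°.
Rainbow angle = 180° − D_min = 42.078°.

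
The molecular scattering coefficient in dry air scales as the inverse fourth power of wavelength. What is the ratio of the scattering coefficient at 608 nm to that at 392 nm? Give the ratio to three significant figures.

0.173

Rayleigh scattering ∝ λ⁻⁴, so the ratio of coefficients is the inverse fourth power of the wavelength ratio.
σ(608)/σ(392) = (392/608)⁴ = (0.6447)⁴ = 0.1728.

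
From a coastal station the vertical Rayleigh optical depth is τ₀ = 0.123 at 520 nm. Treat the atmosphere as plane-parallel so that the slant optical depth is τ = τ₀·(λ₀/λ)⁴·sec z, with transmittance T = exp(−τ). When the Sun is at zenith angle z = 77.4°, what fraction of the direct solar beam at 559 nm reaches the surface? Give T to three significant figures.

sec 77.4° = 4.5841.
τ = 0.123 × (520/559)⁴ × 4.5841 = 0.123 × 0.7488 × 4.5841 = 0.4222.
T = exp(−0.4222) = 0.6556.

0.656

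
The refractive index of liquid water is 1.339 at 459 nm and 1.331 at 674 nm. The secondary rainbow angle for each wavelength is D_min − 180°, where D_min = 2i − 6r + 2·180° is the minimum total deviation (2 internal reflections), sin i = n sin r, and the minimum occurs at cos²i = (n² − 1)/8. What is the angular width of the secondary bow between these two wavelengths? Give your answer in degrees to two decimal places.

At 459 nm (n = 1.339): cos²i = 0.09912 → i = 71.650°, r = 45.141°, D_min = 232.451°, rainbow angle = 52.451°.
At 674 nm (n = 1.331): cos²i = 0.09645 → i = 71.907°, r = 45.575°, D_min = 230.365°, rainbow angle = 50.365°.
Angular width = |52.451° − 50.365°| = 2.086°.

2.09°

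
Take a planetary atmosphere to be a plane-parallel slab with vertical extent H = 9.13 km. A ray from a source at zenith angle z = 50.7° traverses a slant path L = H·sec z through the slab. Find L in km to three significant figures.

14.4 km

sec z = 1/cos 50.7° = 1.5788.
L = 9.13 × 1.5788 = 14.415 km.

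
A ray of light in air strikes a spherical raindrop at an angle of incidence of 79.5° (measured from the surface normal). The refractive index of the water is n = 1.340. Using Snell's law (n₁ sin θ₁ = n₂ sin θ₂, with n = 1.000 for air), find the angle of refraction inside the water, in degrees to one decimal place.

Snell: sin θ_r = sin θ_i / n = sin 79.5° / 1.340 = 0.9833 / 1.340 = 0.7338.
θ_r = arcsin(0.7338) = 47.20°.

47.2°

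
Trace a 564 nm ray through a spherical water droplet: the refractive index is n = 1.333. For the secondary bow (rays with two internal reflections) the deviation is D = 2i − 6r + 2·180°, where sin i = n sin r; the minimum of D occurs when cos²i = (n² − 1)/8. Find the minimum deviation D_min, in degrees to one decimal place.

230.9°

cos²i = (1.77689 − 1)/8 = 0.09711; i = arccos(0.31163) = 71.843°.
sin r = sin 71.843°/1.333 = 0.71283; r = 45.466°.
D_min = 2·71.843° − 6·45.466° + 360° = 230.891°.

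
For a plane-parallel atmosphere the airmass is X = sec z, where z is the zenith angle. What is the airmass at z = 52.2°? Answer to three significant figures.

X = sec z = 1/cos 52.2° = 1/0.6129 = 1.6316.

1.63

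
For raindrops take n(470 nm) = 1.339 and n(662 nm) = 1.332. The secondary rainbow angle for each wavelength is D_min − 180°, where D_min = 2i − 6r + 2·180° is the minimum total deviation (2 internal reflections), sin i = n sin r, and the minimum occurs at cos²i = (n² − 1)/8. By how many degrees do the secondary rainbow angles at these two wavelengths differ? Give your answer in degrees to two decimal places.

1.82°

At 470 nm (n = 1.339): cos²i = 0.09912 → i = 71.650°, r = 45.141°, D_min = 232.451°, rainbow angle = 52.451°.
At 662 nm (n = 1.332): cos²i = 0.09678 → i = 71.875°, r = 45.520°, D_min = 230.628°, rainbow angle = 50.628°.
Angular width = |52.451° − 50.628°| = 1.823°.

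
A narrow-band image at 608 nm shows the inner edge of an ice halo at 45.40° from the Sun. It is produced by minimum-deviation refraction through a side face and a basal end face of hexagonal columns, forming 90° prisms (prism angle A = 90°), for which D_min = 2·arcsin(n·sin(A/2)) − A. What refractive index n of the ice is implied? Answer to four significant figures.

Rearranging: n = sin((D_min + A)/2) / sin(A/2).
(D_min + A)/2 = (45.40° + 90°)/2 = 67.700°.
n = sin 67.700° / sin 45° = 0.9252 / 0.7071 = 1.3084.

1.308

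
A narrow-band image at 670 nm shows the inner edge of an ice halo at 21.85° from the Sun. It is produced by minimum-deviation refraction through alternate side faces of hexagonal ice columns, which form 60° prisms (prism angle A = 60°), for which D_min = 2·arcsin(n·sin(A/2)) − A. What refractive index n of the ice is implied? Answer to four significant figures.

Rearranging: n = sin((D_min + A)/2) / sin(A/2).
(D_min + A)/2 = (21.85° + 60°)/2 = 40.925°.
n = sin 40.925° / sin 30° = 0.6551 / 0.5000 = 1.3101.

1.310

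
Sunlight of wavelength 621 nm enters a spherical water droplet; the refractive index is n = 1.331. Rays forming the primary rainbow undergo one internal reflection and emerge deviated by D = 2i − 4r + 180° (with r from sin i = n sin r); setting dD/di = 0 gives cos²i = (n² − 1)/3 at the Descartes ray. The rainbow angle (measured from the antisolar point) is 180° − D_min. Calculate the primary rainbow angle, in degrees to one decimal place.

cos²i = (1.77156 − 1)/3 = 0.25719; i = arccos(0.50714) = 59.527°.
sin r = sin 59.527°/1.331 = 0.64753; r = 40.356°.
D_min = 2·59.527° − 4·40.356° + 180° = 137.630°.
Rainbow angle = 180° − D_min = 42.370°.

42.4°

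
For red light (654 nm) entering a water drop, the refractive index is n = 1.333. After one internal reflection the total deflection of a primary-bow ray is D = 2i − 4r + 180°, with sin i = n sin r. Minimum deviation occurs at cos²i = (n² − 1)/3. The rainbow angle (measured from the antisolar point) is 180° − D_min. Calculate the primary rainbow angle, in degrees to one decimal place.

42.1°

cos²i = (1.77689 − 1)/3 = 0.25896; i = arccos(0.50888) = 59.410°.
sin r = sin 59.410°/1.333 = 0.64579; r = 40.225°.
D_min = 2·59.410° − 4·40.225° + 180° = 137.922°.
Rainbow angle = 180° − D_min = 42.078°.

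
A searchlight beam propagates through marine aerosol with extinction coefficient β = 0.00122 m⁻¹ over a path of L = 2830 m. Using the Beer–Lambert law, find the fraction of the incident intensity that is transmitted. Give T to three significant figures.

0.0317

τ = β·L = 0.00122 × 2830 = 3.4526.
T = exp(−3.4526) = 0.0317.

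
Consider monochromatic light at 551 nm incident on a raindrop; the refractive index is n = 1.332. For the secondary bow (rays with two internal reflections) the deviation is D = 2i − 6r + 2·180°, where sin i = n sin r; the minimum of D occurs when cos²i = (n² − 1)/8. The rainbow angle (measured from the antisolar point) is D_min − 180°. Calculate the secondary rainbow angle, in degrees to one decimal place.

cos²i = (1.77422 − 1)/8 = 0.09678; i = arccos(0.31109) = 71.875°.
sin r = sin 71.875°/1.332 = 0.71350; r = 45.520°.
D_min = 2·71.875° − 6·45.520° + 360° = 230.628°.
Rainbow angle = D_min − 180° = 50.628°.

50.6°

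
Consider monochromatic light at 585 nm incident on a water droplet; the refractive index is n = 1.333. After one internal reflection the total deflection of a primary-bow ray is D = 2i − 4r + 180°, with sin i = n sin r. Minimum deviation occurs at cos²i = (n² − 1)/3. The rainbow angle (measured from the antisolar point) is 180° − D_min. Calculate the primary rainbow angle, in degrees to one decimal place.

42.1°

cos²i = (1.77689 − 1)/3 = 0.25896; i = arccos(0.50888) = 59.410°.
sin r = sin 59.410°/1.333 = 0.64579; r = 40.225°.
D_min = 2·59.410° − 4·40.225° + 180° = 137.922°.
Rainbow angle = 180° − D_min = 42.078°.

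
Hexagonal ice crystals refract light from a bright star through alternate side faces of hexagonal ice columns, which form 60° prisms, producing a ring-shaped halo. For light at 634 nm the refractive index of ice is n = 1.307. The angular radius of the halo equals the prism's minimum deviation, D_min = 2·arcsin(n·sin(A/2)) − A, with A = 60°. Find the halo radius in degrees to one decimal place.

n·sin(A/2) = 1.307 × sin 30° = 1.307 × 0.5000 = 0.6535.
D_min = 2·arcsin(0.6535) − 60° = 2 × 40.806° − 60° = 21.612°.

21.6°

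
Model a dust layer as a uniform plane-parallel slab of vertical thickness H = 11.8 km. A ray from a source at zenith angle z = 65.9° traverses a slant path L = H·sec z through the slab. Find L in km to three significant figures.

sec z = 1/cos 65.9° = 2.4490.
L = 11.8 × 2.4490 = 28.898 km.

28.9 km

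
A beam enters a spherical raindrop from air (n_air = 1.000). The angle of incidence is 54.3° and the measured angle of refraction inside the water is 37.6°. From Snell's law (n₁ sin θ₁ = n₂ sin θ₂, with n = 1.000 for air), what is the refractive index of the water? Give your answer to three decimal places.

1.331

n = sin θ_i / sin θ_r = sin 54.3° / sin 37.6° = 0.8121 / 0.6101 = 1.3310.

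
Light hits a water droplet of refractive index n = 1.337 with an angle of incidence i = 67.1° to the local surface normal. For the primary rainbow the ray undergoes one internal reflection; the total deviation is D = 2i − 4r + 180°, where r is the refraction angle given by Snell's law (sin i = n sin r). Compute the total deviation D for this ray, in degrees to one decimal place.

140.0°

sin r = sin 67.1° / 1.337 = 0.9212/1.337 = 0.6890; r = 43.55°.
D = 2·67.1° − 4·43.55° + 180° = 134.20° − 174.20° + 180° = 140.00°.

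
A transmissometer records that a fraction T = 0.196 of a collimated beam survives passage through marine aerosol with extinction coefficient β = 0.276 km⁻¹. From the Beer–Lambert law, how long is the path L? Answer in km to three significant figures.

Beer–Lambert: T = exp(−βL) ⇒ L = −ln(T)/β = −ln(0.196)/0.276 = 1.6296/0.276 = 5.904 km.

5.90 km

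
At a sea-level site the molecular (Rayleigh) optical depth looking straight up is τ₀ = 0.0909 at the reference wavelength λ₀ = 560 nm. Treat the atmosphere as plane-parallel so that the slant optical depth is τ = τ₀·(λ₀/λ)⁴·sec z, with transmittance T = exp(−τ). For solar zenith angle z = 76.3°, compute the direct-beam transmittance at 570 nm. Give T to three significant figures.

sec 76.3° = 4.2223.
τ = 0.0909 × (560/570)⁴ × 4.2223 = 0.0909 × 0.9316 × 4.2223 = 0.3576.
T = exp(−0.3576) = 0.6994.

0.699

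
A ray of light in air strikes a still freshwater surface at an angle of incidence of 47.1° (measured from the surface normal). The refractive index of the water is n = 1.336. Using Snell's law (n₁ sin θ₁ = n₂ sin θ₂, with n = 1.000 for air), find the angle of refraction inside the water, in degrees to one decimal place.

33.3°

Snell: sin θ_r = sin θ_i / n = sin 47.1° / 1.336 = 0.7325 / 1.336 = 0.5483.
θ_r = arcsin(0.5483) = 33.25°.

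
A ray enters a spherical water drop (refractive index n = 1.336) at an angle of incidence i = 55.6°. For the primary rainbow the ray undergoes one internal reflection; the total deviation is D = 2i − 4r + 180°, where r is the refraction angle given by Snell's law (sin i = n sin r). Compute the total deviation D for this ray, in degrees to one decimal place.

sin r = sin 55.6° / 1.336 = 0.8251/1.336 = 0.6176; r = 38.14°.
D = 2·55.6° − 4·38.14° + 180° = 111.20° − 152.56° + 180° = 138.64°.

138.6°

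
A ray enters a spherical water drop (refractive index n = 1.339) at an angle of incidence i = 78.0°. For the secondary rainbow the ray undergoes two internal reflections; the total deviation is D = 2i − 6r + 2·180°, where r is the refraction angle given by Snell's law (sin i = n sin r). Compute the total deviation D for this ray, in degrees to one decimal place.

sin r = sin 78.0° / 1.339 = 0.9781/1.339 = 0.7305; r = 46.93°.
D = 2·78.0° − 6·46.93° + 2·180° = 156.00° − 281.57° + 360° = 234.43°.

234.4°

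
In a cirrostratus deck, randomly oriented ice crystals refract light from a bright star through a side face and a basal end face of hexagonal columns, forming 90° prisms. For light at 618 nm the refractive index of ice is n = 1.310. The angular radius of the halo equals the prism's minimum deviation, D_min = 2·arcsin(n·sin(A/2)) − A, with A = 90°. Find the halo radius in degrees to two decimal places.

n·sin(A/2) = 1.310 × sin 45° = 1.310 × 0.7071 = 0.9263.
D_min = 2·arcsin(0.9263) − 90° = 2 × 67.867° − 90° = 45.733°.

45.73°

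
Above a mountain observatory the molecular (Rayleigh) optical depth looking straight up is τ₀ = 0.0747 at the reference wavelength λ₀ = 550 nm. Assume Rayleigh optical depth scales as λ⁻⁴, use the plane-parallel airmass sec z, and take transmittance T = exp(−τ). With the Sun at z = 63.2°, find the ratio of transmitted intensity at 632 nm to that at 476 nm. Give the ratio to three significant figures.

Airmass: sec 63.2° = 2.2179.
τ(632 nm) = 0.0747 × (550/632)⁴ × 2.2179 = 0.0747 × 0.5736 × 2.2179 = 0.0950.
τ(476 nm) = 0.0747 × (550/476)⁴ × 2.2179 = 0.0747 × 1.7825 × 2.2179 = 0.2953.
T(632)/T(476) = exp(τ_B − τ_A) = exp(0.2003) = 1.2218.

1.22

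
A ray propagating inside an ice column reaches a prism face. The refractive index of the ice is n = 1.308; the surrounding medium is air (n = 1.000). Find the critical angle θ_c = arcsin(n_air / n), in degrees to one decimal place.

49.9°

sin θ_c = n_air / n = 1.000 / 1.308 = 0.7645.
θ_c = arcsin(0.7645) = 49.86°.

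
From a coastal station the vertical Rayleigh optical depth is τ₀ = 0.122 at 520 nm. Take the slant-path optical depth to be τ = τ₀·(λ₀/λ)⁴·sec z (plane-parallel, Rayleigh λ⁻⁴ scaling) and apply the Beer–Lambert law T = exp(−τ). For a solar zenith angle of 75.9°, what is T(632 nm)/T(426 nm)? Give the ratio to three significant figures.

Airmass: sec 75.9° = 4.1048.
τ(632 nm) = 0.122 × (520/632)⁴ × 4.1048 = 0.122 × 0.4583 × 4.1048 = 0.2295.
τ(426 nm) = 0.122 × (520/426)⁴ × 4.1048 = 0.122 × 2.2201 × 4.1048 = 1.1118.
T(632)/T(426) = exp(τ_B − τ_A) = exp(0.8823) = 2.4165.

2.42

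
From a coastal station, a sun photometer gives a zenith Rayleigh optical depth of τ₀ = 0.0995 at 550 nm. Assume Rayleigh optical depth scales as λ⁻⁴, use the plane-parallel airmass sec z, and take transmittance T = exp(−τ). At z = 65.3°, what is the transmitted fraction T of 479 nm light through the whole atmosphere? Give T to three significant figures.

sec 65.3° = 2.3931.
τ = 0.0995 × (550/479)⁴ × 2.3931 = 0.0995 × 1.7382 × 2.3931 = 0.4139.
T = exp(−0.4139) = 0.6611.

0.661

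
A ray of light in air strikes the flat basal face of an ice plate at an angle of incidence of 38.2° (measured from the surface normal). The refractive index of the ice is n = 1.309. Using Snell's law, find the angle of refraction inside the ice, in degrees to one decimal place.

Snell: sin θ_r = sin θ_i / n = sin 38.2° / 1.309 = 0.6184 / 1.309 = 0.4724.
θ_r = arcsin(0.4724) = 28.19°.

28.2°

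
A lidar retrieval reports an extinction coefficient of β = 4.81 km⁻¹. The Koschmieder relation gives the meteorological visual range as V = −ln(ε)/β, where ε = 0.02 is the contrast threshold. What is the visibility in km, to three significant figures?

V = −ln(0.02) / 4.81 = 3.912 / 4.81 = 0.8133 km.

0.813 km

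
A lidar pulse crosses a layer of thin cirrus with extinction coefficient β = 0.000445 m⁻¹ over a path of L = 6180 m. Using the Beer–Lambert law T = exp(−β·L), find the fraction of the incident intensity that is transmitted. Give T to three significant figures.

τ = β·L = 0.000445 × 6180 = 2.7501.
T = exp(−2.7501) = 0.0639.

0.0639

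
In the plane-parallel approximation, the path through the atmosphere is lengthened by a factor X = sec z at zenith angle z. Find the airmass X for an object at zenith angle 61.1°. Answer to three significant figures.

X = sec z = 1/cos 61.1° = 1/0.4833 = 2.0692.

2.07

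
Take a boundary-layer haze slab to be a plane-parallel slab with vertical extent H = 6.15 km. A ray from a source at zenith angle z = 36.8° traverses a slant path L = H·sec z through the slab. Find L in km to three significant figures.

sec z = 1/cos 36.8° = 1.2489.
L = 6.15 × 1.2489 = 7.680 km.

7.68 km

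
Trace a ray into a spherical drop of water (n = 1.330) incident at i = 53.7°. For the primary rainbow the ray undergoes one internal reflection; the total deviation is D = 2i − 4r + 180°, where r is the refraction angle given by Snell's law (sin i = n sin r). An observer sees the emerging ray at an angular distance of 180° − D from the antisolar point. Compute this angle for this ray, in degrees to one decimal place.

41.8°

sin r = sin 53.7° / 1.330 = 0.8059/1.330 = 0.6060; r = 37.30°.
D = 2·53.7° − 4·37.30° + 180° = 107.40° − 149.19° + 180° = 138.21°.
Angle from antisolar point = 180° − D = 41.79°.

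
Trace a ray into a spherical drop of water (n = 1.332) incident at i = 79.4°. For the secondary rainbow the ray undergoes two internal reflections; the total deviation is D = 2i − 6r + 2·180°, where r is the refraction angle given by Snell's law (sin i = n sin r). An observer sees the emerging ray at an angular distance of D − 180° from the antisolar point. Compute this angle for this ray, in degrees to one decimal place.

53.5°

sin r = sin 79.4° / 1.332 = 0.9829/1.332 = 0.7379; r = 47.56°.
D = 2·79.4° − 6·47.56° + 2·180° = 158.80° − 285.34° + 360° = 233.46°.
Angle from antisolar point = D − 180° = 53.46°.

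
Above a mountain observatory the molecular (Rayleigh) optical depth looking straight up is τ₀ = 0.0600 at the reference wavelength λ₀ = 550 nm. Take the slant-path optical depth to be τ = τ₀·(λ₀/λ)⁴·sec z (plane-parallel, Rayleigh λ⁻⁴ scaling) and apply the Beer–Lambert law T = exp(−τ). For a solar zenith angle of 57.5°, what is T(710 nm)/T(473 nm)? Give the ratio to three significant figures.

Airmass: sec 57.5° = 1.8612.
τ(710 nm) = 0.0600 × (550/710)⁴ × 1.8612 = 0.0600 × 0.3601 × 1.8612 = 0.0402.
τ(473 nm) = 0.0600 × (550/473)⁴ × 1.8612 = 0.0600 × 1.8281 × 1.8612 = 0.2041.
T(710)/T(473) = exp(τ_B − τ_A) = exp(0.1639) = 1.1781.

1.18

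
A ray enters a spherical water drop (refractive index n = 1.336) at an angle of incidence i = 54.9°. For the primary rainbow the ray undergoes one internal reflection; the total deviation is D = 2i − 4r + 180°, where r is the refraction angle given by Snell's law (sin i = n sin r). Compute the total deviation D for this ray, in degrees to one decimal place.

sin r = sin 54.9° / 1.336 = 0.8181/1.336 = 0.6124; r = 37.76°.
D = 2·54.9° − 4·37.76° + 180° = 109.80° − 151.05° + 180° = 138.75°.

138.8°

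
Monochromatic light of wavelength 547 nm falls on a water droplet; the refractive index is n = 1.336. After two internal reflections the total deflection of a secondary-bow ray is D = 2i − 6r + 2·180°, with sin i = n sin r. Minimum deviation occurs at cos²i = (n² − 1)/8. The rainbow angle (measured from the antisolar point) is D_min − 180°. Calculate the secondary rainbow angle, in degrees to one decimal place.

51.7°

cos²i = (1.78490 − 1)/8 = 0.09811; i = arccos(0.31323) = 71.746°.
sin r = sin 71.746°/1.336 = 0.71084; r = 45.303°.
D_min = 2·71.746° − 6·45.303° + 360° = 231.674°.
Rainbow angle = D_min − 180° = 51.674°.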